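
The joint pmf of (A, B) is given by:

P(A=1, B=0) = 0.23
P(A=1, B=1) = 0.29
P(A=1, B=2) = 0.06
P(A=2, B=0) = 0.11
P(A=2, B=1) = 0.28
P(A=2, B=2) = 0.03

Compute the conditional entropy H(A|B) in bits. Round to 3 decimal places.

Marginals: p(A) = (0.5800, 0.4200), p(B) = (0.3400, 0.5700, 0.0900).
H(A|B) = Σ p(B) · H(A|B=·).
  B=0: p=0.3400, H(A|B=0) = 0.9082
  B=1: p=0.5700, H(A|B=1) = 0.9998
  B=2: p=0.0900, H(A|B=2) = 0.9183
Weighted sum = 0.961 bits.

0.961 bits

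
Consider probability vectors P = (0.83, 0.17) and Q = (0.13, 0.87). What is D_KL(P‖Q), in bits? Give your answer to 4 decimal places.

D(P‖Q) = Σ p·log₂(p/q).
  0.83·log₂(0.83/0.13) = 2.21992
  0.17·log₂(0.17/0.87) = -0.40043
D(P‖Q) = 1.8195 bits.

1.8195 bits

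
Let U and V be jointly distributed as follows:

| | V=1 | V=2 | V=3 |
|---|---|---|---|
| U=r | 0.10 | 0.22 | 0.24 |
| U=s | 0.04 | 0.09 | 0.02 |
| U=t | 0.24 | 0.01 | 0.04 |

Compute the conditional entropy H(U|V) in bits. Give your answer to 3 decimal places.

Marginals: p(U) = (0.5600, 0.1500, 0.2900), p(V) = (0.3800, 0.3200, 0.3000).
H(U|V) = Σ p(V) · H(U|V=·).
  V=1: p=0.3800, H(U|V=1) = 1.2674
  V=2: p=0.3200, H(U|V=2) = 1.0426
  V=3: p=0.3000, H(U|V=3) = 0.9056
Weighted sum = 1.087 bits.

1.087 bits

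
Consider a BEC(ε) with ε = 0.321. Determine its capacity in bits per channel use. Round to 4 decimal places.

0.6790 bits

Binary erasure channel: capacity C = 1 − ε.
C = 1 − 0.321 = 0.6790 bits per channel use.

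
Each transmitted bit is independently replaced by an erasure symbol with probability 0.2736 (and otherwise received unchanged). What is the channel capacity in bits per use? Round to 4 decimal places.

Binary erasure channel: capacity C = 1 − ε.
C = 1 − 0.2736 = 0.7264 bits per channel use.

0.7264 bits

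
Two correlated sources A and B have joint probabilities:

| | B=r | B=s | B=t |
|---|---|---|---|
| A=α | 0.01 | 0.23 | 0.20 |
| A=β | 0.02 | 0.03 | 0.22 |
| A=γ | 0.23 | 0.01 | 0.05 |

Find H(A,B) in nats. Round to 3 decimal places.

H(A,B) = −Σ p(x,y)·ln p(x,y) over all 9 cells.
  cell (α,r): −0.01·ln0.01 = 0.0461
  cell (α,s): −0.23·ln0.23 = 0.3380
  cell (α,t): −0.20·ln0.20 = 0.3219
  cell (β,r): −0.02·ln0.02 = 0.0782
  cell (β,s): −0.03·ln0.03 = 0.1052
  cell (β,t): −0.22·ln0.22 = 0.3331
  cell (γ,r): −0.23·ln0.23 = 0.3380
  cell (γ,s): −0.01·ln0.01 = 0.0461
  cell (γ,t): −0.05·ln0.05 = 0.1498
Sum = 1.756 nats.

1.756 nats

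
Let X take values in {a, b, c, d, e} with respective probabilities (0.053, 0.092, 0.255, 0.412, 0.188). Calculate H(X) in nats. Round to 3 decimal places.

1.403 nats

H(X) = −Σ p·ln p.
  −(0.053)·ln(0.053) = 0.1557
  −(0.092)·ln(0.092) = 0.2195
  −(0.255)·ln(0.255) = 0.3485
  −(0.412)·ln(0.412) = 0.3653
  −(0.188)·ln(0.188) = 0.3142
Sum: 0.1557 + 0.2195 + 0.3485 + 0.3653 + 0.3142 = 1.403 nats.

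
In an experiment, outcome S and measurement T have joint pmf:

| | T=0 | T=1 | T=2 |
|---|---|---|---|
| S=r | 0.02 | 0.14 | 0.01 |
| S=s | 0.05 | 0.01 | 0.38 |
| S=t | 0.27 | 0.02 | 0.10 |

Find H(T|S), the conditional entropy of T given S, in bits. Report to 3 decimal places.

Marginals: p(S) = (0.1700, 0.4400, 0.3900), p(T) = (0.3400, 0.1700, 0.4900).
H(T|S) = Σ p(S) · H(T|S=·).
  S=r: p=0.1700, H(T|S=r) = 0.8343
  S=s: p=0.4400, H(T|S=s) = 0.6633
  S=t: p=0.3900, H(T|S=t) = 1.0905
Weighted sum = 0.859 bits.

0.859 bits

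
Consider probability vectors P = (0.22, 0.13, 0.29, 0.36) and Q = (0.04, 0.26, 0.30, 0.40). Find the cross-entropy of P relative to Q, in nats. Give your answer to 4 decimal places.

H(P,Q) = −Σ p·ln q.
  −0.22·ln(0.04) = 0.70815
  −0.13·ln(0.26) = 0.17512
  −0.29·ln(0.30) = 0.34915
  −0.36·ln(0.40) = 0.32986
H(P,Q) = 1.5623 nats.

1.5623 nats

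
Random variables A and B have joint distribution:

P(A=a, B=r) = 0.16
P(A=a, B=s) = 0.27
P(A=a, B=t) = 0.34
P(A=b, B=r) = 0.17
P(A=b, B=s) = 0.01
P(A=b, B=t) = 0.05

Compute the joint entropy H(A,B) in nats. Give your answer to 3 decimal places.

1.511 nats

H(A,B) = −Σ p(x,y)·ln p(x,y) over all 6 cells.
  cell (a,r): −0.16·ln0.16 = 0.2932
  cell (a,s): −0.27·ln0.27 = 0.3535
  cell (a,t): −0.34·ln0.34 = 0.3668
  cell (b,r): −0.17·ln0.17 = 0.3012
  cell (b,s): −0.01·ln0.01 = 0.0461
  cell (b,t): −0.05·ln0.05 = 0.1498
Sum = 1.511 nats.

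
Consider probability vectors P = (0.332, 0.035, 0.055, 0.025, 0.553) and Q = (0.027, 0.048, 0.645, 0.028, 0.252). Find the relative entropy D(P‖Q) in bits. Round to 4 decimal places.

1.6135 bits

D(P‖Q) = Σ p·log₂(p/q).
  0.332·log₂(0.332/0.027) = 1.20189
  0.035·log₂(0.035/0.048) = -0.01595
  0.055·log₂(0.055/0.645) = -0.19535
  0.025·log₂(0.025/0.028) = -0.00409
  0.553·log₂(0.553/0.252) = 0.62702
D(P‖Q) = 1.6135 bits.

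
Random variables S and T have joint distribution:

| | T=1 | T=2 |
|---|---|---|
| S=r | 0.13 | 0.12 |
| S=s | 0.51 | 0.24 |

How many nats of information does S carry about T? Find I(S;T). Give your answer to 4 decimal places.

Marginals: p(S) = (0.2500, 0.7500), p(T) = (0.6400, 0.3600).
I(S;T) = Σ p(x,y)·ln[p(x,y)/(p(x)p(y))].
  (r,1): 0.13·ln(0.8125) = -0.02699
  (r,2): 0.12·ln(1.3333) = 0.03452
  (s,1): 0.51·ln(1.0625) = 0.03092
  (s,2): 0.24·ln(0.8889) = -0.02827
Sum = 0.0102 nats.

0.0102 nats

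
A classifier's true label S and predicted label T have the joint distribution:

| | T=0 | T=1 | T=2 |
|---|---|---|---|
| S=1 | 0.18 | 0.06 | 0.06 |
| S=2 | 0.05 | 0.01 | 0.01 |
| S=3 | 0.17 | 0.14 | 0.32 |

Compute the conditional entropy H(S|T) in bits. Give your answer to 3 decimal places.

Marginals: p(S) = (0.3000, 0.0700, 0.6300), p(T) = (0.4000, 0.2100, 0.3900).
H(S|T) = Σ p(T) · H(S|T=·).
  T=0: p=0.4000, H(S|T=0) = 1.4180
  T=1: p=0.2100, H(S|T=1) = 1.1155
  T=2: p=0.3900, H(S|T=2) = 0.7852
Weighted sum = 1.108 bits.

1.108 bits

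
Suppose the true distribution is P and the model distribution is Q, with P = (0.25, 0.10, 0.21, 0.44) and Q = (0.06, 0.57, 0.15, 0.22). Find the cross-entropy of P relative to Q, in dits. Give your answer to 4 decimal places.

0.7922 dits

H(P,Q) = −Σ p·log₁₀ q.
  −0.25·log₁₀(0.06) = 0.30546
  −0.10·log₁₀(0.57) = 0.02441
  −0.21·log₁₀(0.15) = 0.17302
  −0.44·log₁₀(0.22) = 0.28933
H(P,Q) = 0.7922 dits.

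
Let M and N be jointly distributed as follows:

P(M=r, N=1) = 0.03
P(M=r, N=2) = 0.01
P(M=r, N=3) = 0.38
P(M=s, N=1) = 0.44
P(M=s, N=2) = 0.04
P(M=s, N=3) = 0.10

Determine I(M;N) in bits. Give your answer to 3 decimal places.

Marginals: p(M) = (0.4200, 0.5800), p(N) = (0.4700, 0.0500, 0.4800).
I(M;N) = Σ p(x,y)·log₂[p(x,y)/(p(x)p(y))].
  (r,1): 0.03·log₂(0.1520) = -0.0815
  (r,2): 0.01·log₂(0.4762) = -0.0107
  (r,3): 0.38·log₂(1.8849) = 0.3475
  (s,1): 0.44·log₂(1.6141) = 0.3039
  (s,2): 0.04·log₂(1.3793) = 0.0186
  (s,3): 0.10·log₂(0.3592) = -0.1477
Sum = 0.430 bits.

0.430 bits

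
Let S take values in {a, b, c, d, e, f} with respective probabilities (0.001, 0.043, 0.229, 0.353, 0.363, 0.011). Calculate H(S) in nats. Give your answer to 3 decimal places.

H(S) = −Σ p·ln p.
  −(0.001)·ln(0.001) = 0.0069
  −(0.043)·ln(0.043) = 0.1353
  −(0.229)·ln(0.229) = 0.3376
  −(0.353)·ln(0.353) = 0.3676
  −(0.363)·ln(0.363) = 0.3678
  −(0.011)·ln(0.011) = 0.0496
Sum: 0.0069 + 0.1353 + 0.3376 + 0.3676 + 0.3678 + 0.0496 = 1.265 nats.

1.265 nats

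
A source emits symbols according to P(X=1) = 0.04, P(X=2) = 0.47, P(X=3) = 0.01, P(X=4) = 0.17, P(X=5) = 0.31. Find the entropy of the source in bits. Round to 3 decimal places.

H(X) = −Σ p·log₂ p.
  −(0.04)·log₂(0.04) = 0.1858
  −(0.47)·log₂(0.47) = 0.5120
  −(0.01)·log₂(0.01) = 0.0664
  −(0.17)·log₂(0.17) = 0.4346
  −(0.31)·log₂(0.31) = 0.5238
Sum: 0.1858 + 0.5120 + 0.0664 + 0.4346 + 0.5238 = 1.723 bits.

1.723 bits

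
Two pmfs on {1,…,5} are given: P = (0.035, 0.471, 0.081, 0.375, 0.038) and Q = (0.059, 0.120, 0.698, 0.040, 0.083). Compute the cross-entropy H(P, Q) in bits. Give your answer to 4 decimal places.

H(P,Q) = −Σ p·log₂ q.
  −0.035·log₂(0.059) = 0.14291
  −0.471·log₂(0.120) = 1.44074
  −0.081·log₂(0.698) = 0.04201
  −0.375·log₂(0.040) = 1.74145
  −0.038·log₂(0.083) = 0.13645
H(P,Q) = 3.5036 bits.

3.5036 bits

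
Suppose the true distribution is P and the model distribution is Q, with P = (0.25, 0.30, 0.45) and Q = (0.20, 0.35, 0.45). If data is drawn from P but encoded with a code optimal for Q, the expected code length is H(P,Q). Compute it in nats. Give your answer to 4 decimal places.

1.0766 nats

H(P,Q) = −Σ p·ln q.
  −0.25·ln(0.20) = 0.40236
  −0.30·ln(0.35) = 0.31495
  −0.45·ln(0.45) = 0.35933
H(P,Q) = 1.0766 nats.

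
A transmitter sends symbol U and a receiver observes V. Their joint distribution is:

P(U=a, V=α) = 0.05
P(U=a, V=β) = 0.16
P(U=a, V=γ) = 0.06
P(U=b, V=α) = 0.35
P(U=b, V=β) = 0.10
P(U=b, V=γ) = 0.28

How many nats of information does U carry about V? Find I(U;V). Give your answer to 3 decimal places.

Marginals: p(U) = (0.2700, 0.7300), p(V) = (0.4000, 0.2600, 0.3400).
I(U;V) = H(U) + H(V) − H(U,V).
H(U) = 0.5833, H(V) = 1.0836, H(U,V) = 1.5659.
I(U;V) = 0.5833 + 1.0836 − 1.5659 = 0.101 nats.

0.101 nats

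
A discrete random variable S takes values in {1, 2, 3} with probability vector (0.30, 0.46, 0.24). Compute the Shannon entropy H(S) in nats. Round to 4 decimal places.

1.0609 nats

H(S) = −Σ p·ln p.
  −(0.30)·ln(0.30) = 0.36119
  −(0.46)·ln(0.46) = 0.35720
  −(0.24)·ln(0.24) = 0.34251
Sum: 0.36119 + 0.35720 + 0.34251 = 1.0609 nats.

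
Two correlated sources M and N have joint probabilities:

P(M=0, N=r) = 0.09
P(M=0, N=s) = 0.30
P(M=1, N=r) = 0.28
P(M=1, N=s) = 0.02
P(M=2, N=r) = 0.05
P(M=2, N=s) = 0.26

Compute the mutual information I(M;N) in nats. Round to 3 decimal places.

0.259 nats

Marginals: p(M) = (0.3900, 0.3000, 0.3100), p(N) = (0.4200, 0.5800).
I(M;N) = H(M) + H(N) − H(M,N).
H(M) = 1.0915, H(N) = 0.6803, H(M,N) = 1.5126.
I(M;N) = 1.0915 + 0.6803 − 1.5126 = 0.259 nats.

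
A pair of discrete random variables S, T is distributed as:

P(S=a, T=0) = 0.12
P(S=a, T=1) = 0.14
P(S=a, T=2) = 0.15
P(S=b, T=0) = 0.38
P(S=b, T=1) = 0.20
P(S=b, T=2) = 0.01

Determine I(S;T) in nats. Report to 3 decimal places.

Marginals: p(S) = (0.4100, 0.5900), p(T) = (0.5000, 0.3400, 0.1600).
I(S;T) = Σ p(x,y)·ln[p(x,y)/(p(x)p(y))].
  (a,0): 0.12·ln(0.5854) = -0.0643
  (a,1): 0.14·ln(1.0043) = 0.0006
  (a,2): 0.15·ln(2.2866) = 0.1241
  (b,0): 0.38·ln(1.2881) = 0.0962
  (b,1): 0.20·ln(0.9970) = -0.0006
  (b,2): 0.01·ln(0.1059) = -0.0224
Sum = 0.134 nats.

0.134 nats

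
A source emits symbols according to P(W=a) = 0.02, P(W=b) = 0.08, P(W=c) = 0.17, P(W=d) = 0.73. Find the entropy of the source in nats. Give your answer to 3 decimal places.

0.811 nats

H(W) = −Σ p·ln p.
  −(0.02)·ln(0.02) = 0.0782
  −(0.08)·ln(0.08) = 0.2021
  −(0.17)·ln(0.17) = 0.3012
  −(0.73)·ln(0.73) = 0.2297
Sum: 0.0782 + 0.2021 + 0.3012 + 0.2297 = 0.811 nats.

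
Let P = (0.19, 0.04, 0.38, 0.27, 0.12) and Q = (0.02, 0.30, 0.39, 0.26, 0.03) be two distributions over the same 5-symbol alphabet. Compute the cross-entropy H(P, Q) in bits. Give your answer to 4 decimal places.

H(P,Q) = −Σ p·log₂ q.
  −0.19·log₂(0.02) = 1.07233
  −0.04·log₂(0.30) = 0.06948
  −0.38·log₂(0.39) = 0.51621
  −0.27·log₂(0.26) = 0.52472
  −0.12·log₂(0.03) = 0.60707
H(P,Q) = 2.7898 bits.

2.7898 bits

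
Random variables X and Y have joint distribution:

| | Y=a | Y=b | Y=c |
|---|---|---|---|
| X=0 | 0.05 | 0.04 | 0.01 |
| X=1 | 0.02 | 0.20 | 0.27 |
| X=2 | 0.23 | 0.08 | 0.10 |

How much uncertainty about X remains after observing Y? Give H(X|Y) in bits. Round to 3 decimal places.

Marginals: p(X) = (0.1000, 0.4900, 0.4100), p(Y) = (0.3000, 0.3200, 0.3800).
H(X|Y) = Σ p(Y) · H(X|Y=·).
  Y=a: p=0.3000, H(X|Y=a) = 0.9852
  Y=b: p=0.3200, H(X|Y=b) = 1.2988
  Y=c: p=0.3800, H(X|Y=c) = 0.9953
Weighted sum = 1.089 bits.

1.089 bits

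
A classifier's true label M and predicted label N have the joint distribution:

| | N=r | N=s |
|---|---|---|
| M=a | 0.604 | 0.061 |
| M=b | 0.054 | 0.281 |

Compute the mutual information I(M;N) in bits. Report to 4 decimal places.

Marginals: p(M) = (0.6650, 0.3350), p(N) = (0.6580, 0.3420).
I(M;N) = Σ p(x,y)·log₂[p(x,y)/(p(x)p(y))].
  (a,r): 0.604·log₂(1.3804) = 0.28088
  (a,s): 0.061·log₂(0.2682) = -0.11581
  (b,r): 0.054·log₂(0.2450) = -0.10958
  (b,s): 0.281·log₂(2.4526) = 0.36371
Sum = 0.4192 bits.

0.4192 bits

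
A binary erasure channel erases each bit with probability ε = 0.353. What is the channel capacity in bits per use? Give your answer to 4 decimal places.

Binary erasure channel: capacity C = 1 − ε.
C = 1 − 0.353 = 0.6470 bits per channel use.

0.6470 bits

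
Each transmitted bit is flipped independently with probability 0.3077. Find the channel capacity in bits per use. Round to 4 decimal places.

0.1095 bits

Binary symmetric channel: C = 1 − h₂(ε) where h₂ is the binary entropy function.
h₂(0.3077) = −0.3077·log₂0.3077 − 0.6923·log₂0.6923 = 0.8905.
C = 1 − 0.8905 = 0.1095 bits per channel use.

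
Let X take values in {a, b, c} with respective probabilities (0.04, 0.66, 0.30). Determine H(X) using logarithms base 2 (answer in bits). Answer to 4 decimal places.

1.1025 bits

H(X) = −Σ p·log₂ p.
  −(0.04)·log₂(0.04) = 0.18575
  −(0.66)·log₂(0.66) = 0.39564
  −(0.30)·log₂(0.30) = 0.52109
Sum: 0.18575 + 0.39564 + 0.52109 = 1.1025 bits.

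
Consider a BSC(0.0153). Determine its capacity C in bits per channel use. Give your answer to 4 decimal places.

Binary symmetric channel: C = 1 − h₂(ε) where h₂ is the binary entropy function.
h₂(0.0153) = −0.0153·log₂0.0153 − 0.9847·log₂0.9847 = 0.1142.
C = 1 − 0.1142 = 0.8858 bits per channel use.

0.8858 bits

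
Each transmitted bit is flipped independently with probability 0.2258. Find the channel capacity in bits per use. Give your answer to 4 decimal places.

0.2294 bits

Binary symmetric channel: C = 1 − h₂(ε) where h₂ is the binary entropy function.
h₂(0.2258) = −0.2258·log₂0.2258 − 0.7742·log₂0.7742 = 0.7706.
C = 1 − 0.7706 = 0.2294 bits per channel use.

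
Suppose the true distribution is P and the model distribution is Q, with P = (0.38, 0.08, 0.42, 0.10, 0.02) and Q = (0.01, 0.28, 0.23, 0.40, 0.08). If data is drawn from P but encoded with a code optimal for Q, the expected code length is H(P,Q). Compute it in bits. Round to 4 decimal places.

3.7672 bits

H(P,Q) = −Σ p·log₂ q.
  −0.38·log₂(0.01) = 2.52467
  −0.08·log₂(0.28) = 0.14692
  −0.42·log₂(0.23) = 0.89052
  −0.10·log₂(0.40) = 0.13219
  −0.02·log₂(0.08) = 0.07288
H(P,Q) = 3.7672 bits.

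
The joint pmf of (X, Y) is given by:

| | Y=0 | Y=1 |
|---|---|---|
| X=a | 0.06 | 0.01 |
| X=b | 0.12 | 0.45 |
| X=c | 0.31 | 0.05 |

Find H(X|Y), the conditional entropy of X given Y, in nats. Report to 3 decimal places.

Marginals: p(X) = (0.0700, 0.5700, 0.3600), p(Y) = (0.4900, 0.5100).
H(X|Y) = Σ p(Y) · H(X|Y=·).
  Y=0: p=0.4900, H(X|Y=0) = 0.8914
  Y=1: p=0.5100, H(X|Y=1) = 0.4152
Weighted sum = 0.649 nats.

0.649 nats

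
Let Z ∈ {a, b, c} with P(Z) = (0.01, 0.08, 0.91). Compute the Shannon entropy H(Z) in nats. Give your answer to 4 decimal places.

H(Z) = −Σ p·ln p.
  −(0.01)·ln(0.01) = 0.04605
  −(0.08)·ln(0.08) = 0.20206
  −(0.91)·ln(0.91) = 0.08582
Sum: 0.04605 + 0.20206 + 0.08582 = 0.3339 nats.

0.3339 nats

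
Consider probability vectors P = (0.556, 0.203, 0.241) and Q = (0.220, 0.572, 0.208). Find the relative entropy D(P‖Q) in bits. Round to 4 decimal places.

0.4915 bits

D(P‖Q) = Σ p·log₂(p/q).
  0.556·log₂(0.556/0.220) = 0.74370
  0.203·log₂(0.203/0.572) = -0.30339
  0.241·log₂(0.241/0.208) = 0.05120
D(P‖Q) = 0.4915 bits.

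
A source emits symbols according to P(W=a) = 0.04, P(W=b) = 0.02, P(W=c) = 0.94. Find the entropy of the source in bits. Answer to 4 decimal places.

H(W) = −Σ p·log₂ p.
  −(0.04)·log₂(0.04) = 0.18575
  −(0.02)·log₂(0.02) = 0.11288
  −(0.94)·log₂(0.94) = 0.08391
Sum: 0.18575 + 0.11288 + 0.08391 = 0.3825 bits.

0.3825 bits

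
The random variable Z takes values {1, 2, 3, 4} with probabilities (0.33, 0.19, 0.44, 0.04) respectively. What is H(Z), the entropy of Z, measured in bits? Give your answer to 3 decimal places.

1.690 bits

H(Z) = −Σ p·log₂ p.
  −(0.33)·log₂(0.33) = 0.5278
  −(0.19)·log₂(0.19) = 0.4552
  −(0.44)·log₂(0.44) = 0.5211
  −(0.04)·log₂(0.04) = 0.1858
Sum: 0.5278 + 0.4552 + 0.5211 + 0.1858 = 1.690 bits.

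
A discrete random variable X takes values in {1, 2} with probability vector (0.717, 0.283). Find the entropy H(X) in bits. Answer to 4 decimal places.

0.8595 bits

H(X) = −Σ p·log₂ p.
  −(0.717)·log₂(0.717) = 0.34413
  −(0.283)·log₂(0.283) = 0.51538
Sum: 0.34413 + 0.51538 = 0.8595 bits.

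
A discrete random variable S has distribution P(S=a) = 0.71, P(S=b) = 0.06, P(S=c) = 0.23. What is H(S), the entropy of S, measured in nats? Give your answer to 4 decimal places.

H(S) = −Σ p·ln p.
  −(0.71)·ln(0.71) = 0.24317
  −(0.06)·ln(0.06) = 0.16880
  −(0.23)·ln(0.23) = 0.33803
Sum: 0.24317 + 0.16880 + 0.33803 = 0.7500 nats.

0.7500 nats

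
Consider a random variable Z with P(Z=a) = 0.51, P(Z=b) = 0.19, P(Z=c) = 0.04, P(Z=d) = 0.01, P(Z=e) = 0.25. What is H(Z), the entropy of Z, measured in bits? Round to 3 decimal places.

1.703 bits

H(Z) = −Σ p·log₂ p.
  −(0.51)·log₂(0.51) = 0.4954
  −(0.19)·log₂(0.19) = 0.4552
  −(0.04)·log₂(0.04) = 0.1858
  −(0.01)·log₂(0.01) = 0.0664
  −(0.25)·log₂(0.25) = 0.5000
Sum: 0.4954 + 0.4552 + 0.1858 + 0.0664 + 0.5000 = 1.703 bits.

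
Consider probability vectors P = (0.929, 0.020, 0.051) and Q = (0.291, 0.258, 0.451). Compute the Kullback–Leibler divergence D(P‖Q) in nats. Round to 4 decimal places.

D(P‖Q) = Σ p·ln(p/q).
  0.929·ln(0.929/0.291) = 1.07837
  0.020·ln(0.020/0.258) = -0.05114
  0.051·ln(0.051/0.451) = -0.11116
D(P‖Q) = 0.9161 nats.

0.9161 nats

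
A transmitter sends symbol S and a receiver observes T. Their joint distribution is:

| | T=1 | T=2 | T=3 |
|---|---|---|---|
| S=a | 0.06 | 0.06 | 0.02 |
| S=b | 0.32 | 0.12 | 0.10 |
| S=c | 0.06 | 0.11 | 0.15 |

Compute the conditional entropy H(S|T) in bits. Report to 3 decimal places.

Marginals: p(S) = (0.1400, 0.5400, 0.3200), p(T) = (0.4400, 0.2900, 0.2700).
H(S|T) = Σ p(T) · H(S|T=·).
  T=1: p=0.4400, H(S|T=1) = 1.1181
  T=2: p=0.2900, H(S|T=2) = 1.5275
  T=3: p=0.2700, H(S|T=3) = 1.2800
Weighted sum = 1.281 bits.

1.281 bits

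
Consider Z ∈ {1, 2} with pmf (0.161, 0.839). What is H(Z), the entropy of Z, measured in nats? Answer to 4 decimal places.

0.4413 nats

H(Z) = −Σ p·ln p.
  −(0.161)·ln(0.161) = 0.29404
  −(0.839)·ln(0.839) = 0.14728
Sum: 0.29404 + 0.14728 = 0.4413 nats.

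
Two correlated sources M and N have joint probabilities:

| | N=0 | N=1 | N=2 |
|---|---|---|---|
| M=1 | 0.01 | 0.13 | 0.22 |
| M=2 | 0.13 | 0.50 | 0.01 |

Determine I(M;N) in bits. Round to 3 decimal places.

Marginals: p(M) = (0.3600, 0.6400), p(N) = (0.1400, 0.6300, 0.2300).
I(M;N) = H(M) + H(N) − H(M,N).
H(M) = 0.9427, H(N) = 1.3047, H(M,N) = 1.8787.
I(M;N) = 0.9427 + 1.3047 − 1.8787 = 0.369 bits.

0.369 bits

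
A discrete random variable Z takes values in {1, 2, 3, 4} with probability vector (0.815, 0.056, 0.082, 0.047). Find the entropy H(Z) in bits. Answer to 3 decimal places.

H(Z) = −Σ p·log₂ p.
  −(0.815)·log₂(0.815) = 0.2405
  −(0.056)·log₂(0.056) = 0.2329
  −(0.082)·log₂(0.082) = 0.2959
  −(0.047)·log₂(0.047) = 0.2073
Sum: 0.2405 + 0.2329 + 0.2959 + 0.2073 = 0.977 bits.

0.977 bits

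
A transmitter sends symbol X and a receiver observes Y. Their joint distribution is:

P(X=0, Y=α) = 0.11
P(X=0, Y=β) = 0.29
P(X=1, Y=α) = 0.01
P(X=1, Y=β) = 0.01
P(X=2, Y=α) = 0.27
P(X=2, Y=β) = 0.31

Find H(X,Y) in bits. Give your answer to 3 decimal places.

H(X,Y) = −Σ p(x,y)·log₂ p(x,y) over all 6 cells.
  cell (0,α): −0.11·log₂0.11 = 0.3503
  cell (0,β): −0.29·log₂0.29 = 0.5179
  cell (1,α): −0.01·log₂0.01 = 0.0664
  cell (1,β): −0.01·log₂0.01 = 0.0664
  cell (2,α): −0.27·log₂0.27 = 0.5100
  cell (2,β): −0.31·log₂0.31 = 0.5238
Sum = 2.035 bits.

2.035 bits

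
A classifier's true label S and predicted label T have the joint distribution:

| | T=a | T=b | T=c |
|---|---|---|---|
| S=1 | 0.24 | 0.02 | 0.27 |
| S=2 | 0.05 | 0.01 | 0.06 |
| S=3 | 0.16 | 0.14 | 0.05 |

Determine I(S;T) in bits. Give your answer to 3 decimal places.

Marginals: p(S) = (0.5300, 0.1200, 0.3500), p(T) = (0.4500, 0.1700, 0.3800).
I(S;T) = Σ p(x,y)·log₂[p(x,y)/(p(x)p(y))].
  (1,a): 0.24·log₂(1.0063) = 0.0022
  (1,b): 0.02·log₂(0.2220) = -0.0434
  (1,c): 0.27·log₂(1.3406) = 0.1142
  (2,a): 0.05·log₂(0.9259) = -0.0056
  (2,b): 0.01·log₂(0.4902) = -0.0103
  (2,c): 0.06·log₂(1.3158) = 0.0238
  (3,a): 0.16·log₂(1.0159) = 0.0036
  (3,b): 0.14·log₂(2.3529) = 0.1728
  (3,c): 0.05·log₂(0.3759) = -0.0706
Sum = 0.187 bits.

0.187 bits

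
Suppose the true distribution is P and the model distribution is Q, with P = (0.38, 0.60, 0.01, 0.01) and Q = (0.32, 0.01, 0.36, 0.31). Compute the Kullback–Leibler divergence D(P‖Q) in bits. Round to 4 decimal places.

3.5371 bits

D(P‖Q) = Σ p·log₂(p/q).
  0.38·log₂(0.38/0.32) = 0.09421
  0.60·log₂(0.60/0.01) = 3.54413
  0.01·log₂(0.01/0.36) = -0.05170
  0.01·log₂(0.01/0.31) = -0.04954
D(P‖Q) = 3.5371 bits.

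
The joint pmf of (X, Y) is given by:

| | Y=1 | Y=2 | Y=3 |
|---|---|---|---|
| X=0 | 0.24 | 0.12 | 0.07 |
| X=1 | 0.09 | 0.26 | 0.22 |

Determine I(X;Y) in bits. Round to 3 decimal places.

0.134 bits

Marginals: p(X) = (0.4300, 0.5700), p(Y) = (0.3300, 0.3800, 0.2900).
I(X;Y) = H(X) + H(Y) − H(X,Y).
H(X) = 0.9858, H(Y) = 1.5762, H(X,Y) = 2.4283.
I(X;Y) = 0.9858 + 1.5762 − 2.4283 = 0.134 bits.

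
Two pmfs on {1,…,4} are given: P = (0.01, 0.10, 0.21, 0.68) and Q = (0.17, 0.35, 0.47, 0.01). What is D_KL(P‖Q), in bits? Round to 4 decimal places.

3.6738 bits

D(P‖Q) = Σ p·log₂(p/q).
  0.01·log₂(0.01/0.17) = -0.04087
  0.10·log₂(0.10/0.35) = -0.18074
  0.21·log₂(0.21/0.47) = -0.24408
  0.68·log₂(0.68/0.01) = 4.13947
D(P‖Q) = 3.6738 bits.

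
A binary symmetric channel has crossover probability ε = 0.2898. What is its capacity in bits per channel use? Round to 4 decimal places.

0.1315 bits

Binary symmetric channel: C = 1 − h₂(ε) where h₂ is the binary entropy function.
h₂(0.2898) = −0.2898·log₂0.2898 − 0.7102·log₂0.7102 = 0.8685.
C = 1 − 0.8685 = 0.1315 bits per channel use.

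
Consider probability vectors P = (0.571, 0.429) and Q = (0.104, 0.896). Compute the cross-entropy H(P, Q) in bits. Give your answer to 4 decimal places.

1.9325 bits

H(P,Q) = −Σ p·log₂ q.
  −0.571·log₂(0.104) = 1.86451
  −0.429·log₂(0.896) = 0.06797
H(P,Q) = 1.9325 bits.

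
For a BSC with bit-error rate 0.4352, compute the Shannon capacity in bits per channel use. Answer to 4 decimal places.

0.0122 bits

Binary symmetric channel: C = 1 − h₂(ε) where h₂ is the binary entropy function.
h₂(0.4352) = −0.4352·log₂0.4352 − 0.5648·log₂0.5648 = 0.9878.
C = 1 − 0.9878 = 0.0122 bits per channel use.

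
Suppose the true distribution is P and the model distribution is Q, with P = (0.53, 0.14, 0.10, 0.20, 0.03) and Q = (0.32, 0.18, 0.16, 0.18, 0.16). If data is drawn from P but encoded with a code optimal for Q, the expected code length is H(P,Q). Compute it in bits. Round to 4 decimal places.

H(P,Q) = −Σ p·log₂ q.
  −0.53·log₂(0.32) = 0.87124
  −0.14·log₂(0.18) = 0.34635
  −0.10·log₂(0.16) = 0.26439
  −0.20·log₂(0.18) = 0.49479
  −0.03·log₂(0.16) = 0.07932
H(P,Q) = 2.0561 bits.

2.0561 bits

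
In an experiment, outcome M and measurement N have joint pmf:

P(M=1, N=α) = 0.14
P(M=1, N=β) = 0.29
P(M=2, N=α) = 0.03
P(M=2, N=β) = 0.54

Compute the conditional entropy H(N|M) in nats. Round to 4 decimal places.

0.3889 nats

Marginals: p(M) = (0.4300, 0.5700), p(N) = (0.1700, 0.8300).
H(N|M) = Σ p(M) · H(N|M=·).
  M=1: p=0.4300, H(N|M=1) = 0.6310
  M=2: p=0.5700, H(N|M=2) = 0.2062
Weighted sum = 0.3889 nats.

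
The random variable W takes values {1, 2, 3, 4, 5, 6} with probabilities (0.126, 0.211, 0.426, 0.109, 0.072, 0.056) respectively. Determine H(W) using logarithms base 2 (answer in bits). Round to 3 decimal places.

2.229 bits

H(W) = −Σ p·log₂ p.
  −(0.126)·log₂(0.126) = 0.3766
  −(0.211)·log₂(0.211) = 0.4736
  −(0.426)·log₂(0.426) = 0.5244
  −(0.109)·log₂(0.109) = 0.3485
  −(0.072)·log₂(0.072) = 0.2733
  −(0.056)·log₂(0.056) = 0.2329
Sum: 0.3766 + 0.4736 + 0.5244 + 0.3485 + 0.2733 + 0.2329 = 2.229 bits.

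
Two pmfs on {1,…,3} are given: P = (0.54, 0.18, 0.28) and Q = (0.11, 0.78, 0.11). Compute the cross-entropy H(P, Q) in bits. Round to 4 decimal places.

2.6757 bits

H(P,Q) = −Σ p·log₂ q.
  −0.54·log₂(0.11) = 1.71959
  −0.18·log₂(0.78) = 0.06452
  −0.28·log₂(0.11) = 0.89164
H(P,Q) = 2.6757 bits.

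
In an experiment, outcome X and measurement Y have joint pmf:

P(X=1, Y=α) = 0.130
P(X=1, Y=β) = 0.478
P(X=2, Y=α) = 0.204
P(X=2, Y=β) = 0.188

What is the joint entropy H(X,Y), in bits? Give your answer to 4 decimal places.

1.8128 bits

H(X,Y) = −Σ p(x,y)·log₂ p(x,y) over all 4 cells.
  cell (1,α): −0.130·log₂0.130 = 0.38264
  cell (1,β): −0.478·log₂0.478 = 0.50903
  cell (2,α): −0.204·log₂0.204 = 0.46785
  cell (2,β): −0.188·log₂0.188 = 0.45330
Sum = 1.8128 bits.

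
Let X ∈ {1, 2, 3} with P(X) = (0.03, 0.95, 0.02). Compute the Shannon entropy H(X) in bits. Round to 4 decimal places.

H(X) = −Σ p·log₂ p.
  −(0.03)·log₂(0.03) = 0.15177
  −(0.95)·log₂(0.95) = 0.07030
  −(0.02)·log₂(0.02) = 0.11288
Sum: 0.15177 + 0.07030 + 0.11288 = 0.3349 bits.

0.3349 bits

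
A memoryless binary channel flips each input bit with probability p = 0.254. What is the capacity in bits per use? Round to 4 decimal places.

Binary symmetric channel: C = 1 − h₂(ε) where h₂ is the binary entropy function.
h₂(0.254) = −0.254·log₂0.254 − 0.746·log₂0.746 = 0.8176.
C = 1 − 0.8176 = 0.1824 bits per channel use.

0.1824 bits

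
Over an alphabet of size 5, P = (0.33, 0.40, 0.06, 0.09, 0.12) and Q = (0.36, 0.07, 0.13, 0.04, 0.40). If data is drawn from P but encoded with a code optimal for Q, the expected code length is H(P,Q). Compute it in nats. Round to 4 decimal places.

H(P,Q) = −Σ p·ln q.
  −0.33·ln(0.36) = 0.33714
  −0.40·ln(0.07) = 1.06370
  −0.06·ln(0.13) = 0.12241
  −0.09·ln(0.04) = 0.28970
  −0.12·ln(0.40) = 0.10995
H(P,Q) = 1.9229 nats.

1.9229 nats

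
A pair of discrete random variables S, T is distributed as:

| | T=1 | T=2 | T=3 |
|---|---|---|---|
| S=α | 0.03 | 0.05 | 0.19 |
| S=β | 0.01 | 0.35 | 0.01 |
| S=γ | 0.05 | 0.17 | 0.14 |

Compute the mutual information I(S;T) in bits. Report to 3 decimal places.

Marginals: p(S) = (0.2700, 0.3700, 0.3600), p(T) = (0.0900, 0.5700, 0.3400).
I(S;T) = H(S) + H(T) − H(S,T).
H(S) = 1.5714, H(T) = 1.3041, H(S,T) = 2.5339.
I(S;T) = 1.5714 + 1.3041 − 2.5339 = 0.342 bits.

0.342 bits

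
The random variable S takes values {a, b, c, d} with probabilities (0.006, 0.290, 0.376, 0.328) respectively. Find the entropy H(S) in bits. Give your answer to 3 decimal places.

1.620 bits

H(S) = −Σ p·log₂ p.
  −(0.006)·log₂(0.006) = 0.0443
  −(0.290)·log₂(0.290) = 0.5179
  −(0.376)·log₂(0.376) = 0.5306
  −(0.328)·log₂(0.328) = 0.5275
Sum: 0.0443 + 0.5179 + 0.5306 + 0.5275 = 1.620 bits.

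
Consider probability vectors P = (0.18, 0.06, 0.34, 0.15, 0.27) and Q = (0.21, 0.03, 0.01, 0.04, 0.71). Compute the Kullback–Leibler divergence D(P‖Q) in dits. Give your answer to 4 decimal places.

0.4994 dits

D(P‖Q) = Σ p·log₁₀(p/q).
  0.18·log₁₀(0.18/0.21) = -0.01205
  0.06·log₁₀(0.06/0.03) = 0.01806
  0.34·log₁₀(0.34/0.01) = 0.52070
  0.15·log₁₀(0.15/0.04) = 0.08610
  0.27·log₁₀(0.27/0.71) = -0.11337
D(P‖Q) = 0.4994 dits.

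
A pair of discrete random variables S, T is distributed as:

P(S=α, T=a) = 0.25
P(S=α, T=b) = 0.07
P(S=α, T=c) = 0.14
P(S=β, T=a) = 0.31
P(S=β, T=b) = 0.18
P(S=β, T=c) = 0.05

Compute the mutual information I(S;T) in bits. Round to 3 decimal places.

0.068 bits

Marginals: p(S) = (0.4600, 0.5400), p(T) = (0.5600, 0.2500, 0.1900).
I(S;T) = Σ p(x,y)·log₂[p(x,y)/(p(x)p(y))].
  (α,a): 0.25·log₂(0.9705) = -0.0108
  (α,b): 0.07·log₂(0.6087) = -0.0501
  (α,c): 0.14·log₂(1.6018) = 0.0952
  (β,a): 0.31·log₂(1.0251) = 0.0111
  (β,b): 0.18·log₂(1.3333) = 0.0747
  (β,c): 0.05·log₂(0.4873) = -0.0519
Sum = 0.068 bits.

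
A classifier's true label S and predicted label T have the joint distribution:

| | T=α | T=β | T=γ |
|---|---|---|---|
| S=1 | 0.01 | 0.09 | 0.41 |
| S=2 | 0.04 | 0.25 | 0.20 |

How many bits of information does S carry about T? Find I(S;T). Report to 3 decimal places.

Marginals: p(S) = (0.5100, 0.4900), p(T) = (0.0500, 0.3400, 0.6100).
I(S;T) = Σ p(x,y)·log₂[p(x,y)/(p(x)p(y))].
  (1,α): 0.01·log₂(0.3922) = -0.0135
  (1,β): 0.09·log₂(0.5190) = -0.0851
  (1,γ): 0.41·log₂(1.3179) = 0.1633
  (2,α): 0.04·log₂(1.6327) = 0.0283
  (2,β): 0.25·log₂(1.5006) = 0.1464
  (2,γ): 0.20·log₂(0.6691) = -0.1159
Sum = 0.123 bits.

0.123 bits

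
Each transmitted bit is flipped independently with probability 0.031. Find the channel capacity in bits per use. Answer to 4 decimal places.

0.8006 bits

Binary symmetric channel: C = 1 − h₂(ε) where h₂ is the binary entropy function.
h₂(0.031) = −0.031·log₂0.031 − 0.969·log₂0.969 = 0.1994.
C = 1 − 0.1994 = 0.8006 bits per channel use.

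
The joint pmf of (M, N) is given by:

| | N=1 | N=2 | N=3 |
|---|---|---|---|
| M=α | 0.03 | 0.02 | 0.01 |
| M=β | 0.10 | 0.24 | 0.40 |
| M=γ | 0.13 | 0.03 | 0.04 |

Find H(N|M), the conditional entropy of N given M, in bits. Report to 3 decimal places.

Marginals: p(M) = (0.0600, 0.7400, 0.2000), p(N) = (0.2600, 0.2900, 0.4500).
H(N|M) = Σ p(M) · H(N|M=·).
  M=α: p=0.0600, H(N|M=α) = 1.4591
  M=β: p=0.7400, H(N|M=β) = 1.3968
  M=γ: p=0.2000, H(N|M=γ) = 1.2789
Weighted sum = 1.377 bits.

1.377 bits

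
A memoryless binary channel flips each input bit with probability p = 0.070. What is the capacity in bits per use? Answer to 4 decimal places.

0.6341 bits

Binary symmetric channel: C = 1 − h₂(ε) where h₂ is the binary entropy function.
h₂(0.070) = −0.070·log₂0.070 − 0.930·log₂0.930 = 0.3659.
C = 1 − 0.3659 = 0.6341 bits per channel use.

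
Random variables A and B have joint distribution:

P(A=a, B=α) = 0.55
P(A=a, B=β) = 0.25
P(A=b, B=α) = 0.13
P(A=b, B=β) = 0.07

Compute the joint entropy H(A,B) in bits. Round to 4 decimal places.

H(A,B) = −Σ p(x,y)·log₂ p(x,y) over all 4 cells.
  cell (a,α): −0.55·log₂0.55 = 0.47437
  cell (a,β): −0.25·log₂0.25 = 0.50000
  cell (b,α): −0.13·log₂0.13 = 0.38264
  cell (b,β): −0.07·log₂0.07 = 0.26856
Sum = 1.6256 bits.

1.6256 bits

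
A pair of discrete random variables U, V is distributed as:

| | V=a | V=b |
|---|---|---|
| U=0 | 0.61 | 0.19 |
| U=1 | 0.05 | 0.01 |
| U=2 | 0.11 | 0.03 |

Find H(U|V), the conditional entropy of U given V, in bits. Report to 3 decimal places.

Marginals: p(U) = (0.8000, 0.0600, 0.1400), p(V) = (0.7700, 0.2300).
H(U|V) = Σ p(V) · H(U|V=·).
  V=a: p=0.7700, H(U|V=a) = 0.9234
  V=b: p=0.2300, H(U|V=b) = 0.8077
Weighted sum = 0.897 bits.

0.897 bits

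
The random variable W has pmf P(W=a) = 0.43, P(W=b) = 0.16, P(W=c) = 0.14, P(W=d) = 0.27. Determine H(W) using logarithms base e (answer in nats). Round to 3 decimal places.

H(W) = −Σ p·ln p.
  −(0.43)·ln(0.43) = 0.3629
  −(0.16)·ln(0.16) = 0.2932
  −(0.14)·ln(0.14) = 0.2753
  −(0.27)·ln(0.27) = 0.3535
Sum: 0.3629 + 0.2932 + 0.2753 + 0.3535 = 1.285 nats.

1.285 nats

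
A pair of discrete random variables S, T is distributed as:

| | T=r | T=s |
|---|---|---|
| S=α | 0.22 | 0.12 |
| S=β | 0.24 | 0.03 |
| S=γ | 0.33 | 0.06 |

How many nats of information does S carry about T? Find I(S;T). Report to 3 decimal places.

Marginals: p(S) = (0.3400, 0.2700, 0.3900), p(T) = (0.7900, 0.2100).
I(S;T) = Σ p(x,y)·ln[p(x,y)/(p(x)p(y))].
  (α,r): 0.22·ln(0.8191) = -0.0439
  (α,s): 0.12·ln(1.6807) = 0.0623
  (β,r): 0.24·ln(1.1252) = 0.0283
  (β,s): 0.03·ln(0.5291) = -0.0191
  (γ,r): 0.33·ln(1.0711) = 0.0227
  (γ,s): 0.06·ln(0.7326) = -0.0187
Sum = 0.032 nats.

0.032 nats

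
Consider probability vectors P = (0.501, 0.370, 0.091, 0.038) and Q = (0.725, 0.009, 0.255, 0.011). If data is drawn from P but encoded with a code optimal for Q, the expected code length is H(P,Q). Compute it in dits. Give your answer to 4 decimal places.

H(P,Q) = −Σ p·log₁₀ q.
  −0.501·log₁₀(0.725) = 0.06997
  −0.370·log₁₀(0.009) = 0.75693
  −0.091·log₁₀(0.255) = 0.05400
  −0.038·log₁₀(0.011) = 0.07443
H(P,Q) = 0.9553 dits.

0.9553 dits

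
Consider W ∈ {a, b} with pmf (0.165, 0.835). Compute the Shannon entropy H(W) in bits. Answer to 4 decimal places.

H(W) = −Σ p·log₂ p.
  −(0.165)·log₂(0.165) = 0.42891
  −(0.835)·log₂(0.835) = 0.21723
Sum: 0.42891 + 0.21723 = 0.6461 bits.

0.6461 bits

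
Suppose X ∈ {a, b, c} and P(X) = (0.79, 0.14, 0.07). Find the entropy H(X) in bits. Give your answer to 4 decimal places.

0.9343 bits

H(X) = −Σ p·log₂ p.
  −(0.79)·log₂(0.79) = 0.26866
  −(0.14)·log₂(0.14) = 0.39711
  −(0.07)·log₂(0.07) = 0.26856
Sum: 0.26866 + 0.39711 + 0.26856 = 0.9343 bits.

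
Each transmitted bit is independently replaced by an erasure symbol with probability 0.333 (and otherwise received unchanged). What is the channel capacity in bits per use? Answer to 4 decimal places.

0.6670 bits

Binary erasure channel: capacity C = 1 − ε.
C = 1 − 0.333 = 0.6670 bits per channel use.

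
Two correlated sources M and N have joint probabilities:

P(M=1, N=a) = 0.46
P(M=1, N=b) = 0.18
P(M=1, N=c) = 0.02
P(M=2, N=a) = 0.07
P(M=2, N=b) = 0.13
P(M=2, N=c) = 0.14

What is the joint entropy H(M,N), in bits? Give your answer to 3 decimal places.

H(M,N) = −Σ p(x,y)·log₂ p(x,y) over all 6 cells.
  cell (1,a): −0.46·log₂0.46 = 0.5153
  cell (1,b): −0.18·log₂0.18 = 0.4453
  cell (1,c): −0.02·log₂0.02 = 0.1129
  cell (2,a): −0.07·log₂0.07 = 0.2686
  cell (2,b): −0.13·log₂0.13 = 0.3826
  cell (2,c): −0.14·log₂0.14 = 0.3971
Sum = 2.122 bits.

2.122 bits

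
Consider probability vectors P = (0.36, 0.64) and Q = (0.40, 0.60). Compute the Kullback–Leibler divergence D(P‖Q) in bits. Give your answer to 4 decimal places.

D(P‖Q) = Σ p·log₂(p/q).
  0.36·log₂(0.36/0.40) = -0.05472
  0.64·log₂(0.64/0.60) = 0.05959
D(P‖Q) = 0.0049 bits.

0.0049 bits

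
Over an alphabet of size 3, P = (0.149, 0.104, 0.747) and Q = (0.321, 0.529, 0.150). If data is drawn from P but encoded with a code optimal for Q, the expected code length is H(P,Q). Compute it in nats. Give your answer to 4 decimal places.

H(P,Q) = −Σ p·ln q.
  −0.149·ln(0.321) = 0.16931
  −0.104·ln(0.529) = 0.06622
  −0.747·ln(0.150) = 1.41715
H(P,Q) = 1.6527 nats.

1.6527 nats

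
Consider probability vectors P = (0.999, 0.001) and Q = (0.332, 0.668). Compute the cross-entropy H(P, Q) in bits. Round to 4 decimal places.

1.5897 bits

H(P,Q) = −Σ p·log₂ q.
  −0.999·log₂(0.332) = 1.58915
  −0.001·log₂(0.668) = 0.00058
H(P,Q) = 1.5897 bits.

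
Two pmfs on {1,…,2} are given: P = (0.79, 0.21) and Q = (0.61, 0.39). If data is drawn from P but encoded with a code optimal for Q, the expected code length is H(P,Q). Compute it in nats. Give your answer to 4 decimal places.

H(P,Q) = −Σ p·ln q.
  −0.79·ln(0.61) = 0.39049
  −0.21·ln(0.39) = 0.19774
H(P,Q) = 0.5882 nats.

0.5882 nats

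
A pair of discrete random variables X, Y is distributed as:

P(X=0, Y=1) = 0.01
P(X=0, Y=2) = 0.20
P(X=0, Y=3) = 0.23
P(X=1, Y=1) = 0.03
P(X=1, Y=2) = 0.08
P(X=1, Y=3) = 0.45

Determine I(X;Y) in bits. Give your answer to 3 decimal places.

0.088 bits

Marginals: p(X) = (0.4400, 0.5600), p(Y) = (0.0400, 0.2800, 0.6800).
I(X;Y) = H(X) + H(Y) − H(X,Y).
H(X) = 0.9896, H(Y) = 1.0783, H(X,Y) = 1.9802.
I(X;Y) = 0.9896 + 1.0783 − 1.9802 = 0.088 bits.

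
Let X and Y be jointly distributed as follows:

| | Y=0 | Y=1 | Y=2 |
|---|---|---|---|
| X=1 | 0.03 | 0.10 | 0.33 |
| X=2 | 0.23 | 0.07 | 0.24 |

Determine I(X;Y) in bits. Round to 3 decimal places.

Marginals: p(X) = (0.4600, 0.5400), p(Y) = (0.2600, 0.1700, 0.5700).
I(X;Y) = H(X) + H(Y) − H(X,Y).
H(X) = 0.9954, H(Y) = 1.4021, H(X,Y) = 2.2621.
I(X;Y) = 0.9954 + 1.4021 − 2.2621 = 0.135 bits.

0.135 bits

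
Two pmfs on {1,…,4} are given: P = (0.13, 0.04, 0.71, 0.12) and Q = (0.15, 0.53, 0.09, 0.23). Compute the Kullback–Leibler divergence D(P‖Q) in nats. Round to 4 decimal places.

1.2664 nats

D(P‖Q) = Σ p·ln(p/q).
  0.13·ln(0.13/0.15) = -0.01860
  0.04·ln(0.04/0.53) = -0.10336
  0.71·ln(0.71/0.09) = 1.46647
  0.12·ln(0.12/0.23) = -0.07807
D(P‖Q) = 1.2664 nats.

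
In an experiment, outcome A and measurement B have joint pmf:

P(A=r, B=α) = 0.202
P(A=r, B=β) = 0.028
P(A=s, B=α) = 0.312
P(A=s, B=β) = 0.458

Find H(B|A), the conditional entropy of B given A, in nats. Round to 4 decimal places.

Marginals: p(A) = (0.2300, 0.7700), p(B) = (0.5140, 0.4860).
H(B|A) = Σ p(A) · H(B|A=·).
  A=r: p=0.2300, H(B|A=r) = 0.3704
  A=s: p=0.7700, H(B|A=s) = 0.6751
Weighted sum = 0.6050 nats.

0.6050 nats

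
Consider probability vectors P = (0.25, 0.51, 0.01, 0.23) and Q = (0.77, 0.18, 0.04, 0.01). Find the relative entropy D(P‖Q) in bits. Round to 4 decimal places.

1.3810 bits

D(P‖Q) = Σ p·log₂(p/q).
  0.25·log₂(0.25/0.77) = -0.40573
  0.51·log₂(0.51/0.18) = 0.76628
  0.01·log₂(0.01/0.04) = -0.02000
  0.23·log₂(0.23/0.01) = 1.04042
D(P‖Q) = 1.3810 bits.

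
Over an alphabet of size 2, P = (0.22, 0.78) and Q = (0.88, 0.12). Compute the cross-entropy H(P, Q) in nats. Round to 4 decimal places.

1.6819 nats

H(P,Q) = −Σ p·ln q.
  −0.22·ln(0.88) = 0.02812
  −0.78·ln(0.12) = 1.65381
H(P,Q) = 1.6819 nats.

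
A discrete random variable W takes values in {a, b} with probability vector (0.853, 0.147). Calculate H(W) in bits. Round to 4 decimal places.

0.6023 bits

H(W) = −Σ p·log₂ p.
  −(0.853)·log₂(0.853) = 0.19566
  −(0.147)·log₂(0.147) = 0.40662
Sum: 0.19566 + 0.40662 = 0.6023 bits.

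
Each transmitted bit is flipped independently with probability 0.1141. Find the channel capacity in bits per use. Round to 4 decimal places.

0.4878 bits

Binary symmetric channel: C = 1 − h₂(ε) where h₂ is the binary entropy function.
h₂(0.1141) = −0.1141·log₂0.1141 − 0.8859·log₂0.8859 = 0.5122.
C = 1 − 0.5122 = 0.4878 bits per channel use.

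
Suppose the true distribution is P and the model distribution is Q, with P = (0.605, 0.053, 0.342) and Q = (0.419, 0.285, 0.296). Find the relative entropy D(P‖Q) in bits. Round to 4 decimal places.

D(P‖Q) = Σ p·log₂(p/q).
  0.605·log₂(0.605/0.419) = 0.32064
  0.053·log₂(0.053/0.285) = -0.12863
  0.342·log₂(0.342/0.296) = 0.07127
D(P‖Q) = 0.2633 bits.

0.2633 bits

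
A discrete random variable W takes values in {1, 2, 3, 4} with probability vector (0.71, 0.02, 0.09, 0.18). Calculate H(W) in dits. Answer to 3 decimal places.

0.368 dits

H(W) = −Σ p·log₁₀ p.
  −(0.71)·log₁₀(0.71) = 0.1056
  −(0.02)·log₁₀(0.02) = 0.0340
  −(0.09)·log₁₀(0.09) = 0.0941
  −(0.18)·log₁₀(0.18) = 0.1341
Sum: 0.1056 + 0.0340 + 0.0941 + 0.1341 = 0.368 dits.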